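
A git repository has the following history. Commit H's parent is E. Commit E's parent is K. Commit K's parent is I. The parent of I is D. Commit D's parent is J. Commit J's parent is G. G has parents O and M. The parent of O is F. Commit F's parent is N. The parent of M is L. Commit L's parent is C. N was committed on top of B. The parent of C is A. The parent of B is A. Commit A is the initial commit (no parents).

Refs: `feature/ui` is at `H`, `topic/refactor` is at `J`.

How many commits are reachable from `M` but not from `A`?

3

Reachable from M: {A, C, L, M}.
Reachable from A: {A}.
In M's history but not A's: {C, L, M} — 3 commits.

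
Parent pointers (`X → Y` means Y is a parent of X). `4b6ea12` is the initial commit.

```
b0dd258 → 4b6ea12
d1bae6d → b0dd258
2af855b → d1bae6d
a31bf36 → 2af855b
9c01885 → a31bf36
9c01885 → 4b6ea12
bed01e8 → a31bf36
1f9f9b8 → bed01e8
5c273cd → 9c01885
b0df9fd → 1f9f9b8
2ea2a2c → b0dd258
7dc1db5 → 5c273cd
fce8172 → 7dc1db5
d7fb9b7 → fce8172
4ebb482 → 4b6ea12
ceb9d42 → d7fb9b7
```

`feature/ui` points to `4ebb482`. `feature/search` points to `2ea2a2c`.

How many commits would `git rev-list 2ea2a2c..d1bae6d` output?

1

Reachable from d1bae6d: {4b6ea12, b0dd258, d1bae6d}.
Reachable from 2ea2a2c: {2ea2a2c, 4b6ea12, b0dd258}.
In d1bae6d's history but not 2ea2a2c's: {d1bae6d} — 1 commit.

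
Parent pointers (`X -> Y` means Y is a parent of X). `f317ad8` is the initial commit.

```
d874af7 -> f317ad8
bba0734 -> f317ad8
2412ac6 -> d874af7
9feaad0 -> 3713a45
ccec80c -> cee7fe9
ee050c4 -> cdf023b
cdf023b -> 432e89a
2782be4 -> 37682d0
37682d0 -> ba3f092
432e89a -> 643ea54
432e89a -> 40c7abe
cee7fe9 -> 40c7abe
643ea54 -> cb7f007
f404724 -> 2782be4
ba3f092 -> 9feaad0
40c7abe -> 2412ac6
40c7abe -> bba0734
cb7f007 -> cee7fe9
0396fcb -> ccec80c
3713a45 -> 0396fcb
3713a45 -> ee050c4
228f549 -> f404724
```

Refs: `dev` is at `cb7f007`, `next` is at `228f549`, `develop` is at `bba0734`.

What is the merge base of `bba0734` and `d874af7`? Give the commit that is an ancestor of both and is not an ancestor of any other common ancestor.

Ancestors of bba0734: {bba0734, f317ad8}.
Ancestors of d874af7: {d874af7, f317ad8}.
Common ancestors: {f317ad8}.
The only common ancestor is f317ad8, so it is the merge base.

f317ad8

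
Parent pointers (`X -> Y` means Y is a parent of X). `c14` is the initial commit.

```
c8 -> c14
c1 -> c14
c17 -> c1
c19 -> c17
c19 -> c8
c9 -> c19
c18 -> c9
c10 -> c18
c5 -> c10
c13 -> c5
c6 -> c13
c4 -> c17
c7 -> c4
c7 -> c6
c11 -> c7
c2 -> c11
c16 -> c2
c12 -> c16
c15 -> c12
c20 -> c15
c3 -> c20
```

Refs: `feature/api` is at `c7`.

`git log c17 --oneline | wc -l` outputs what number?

Walking parent pointers from c17: reachable set = {c1, c14, c17}.
That is 3 commits.

3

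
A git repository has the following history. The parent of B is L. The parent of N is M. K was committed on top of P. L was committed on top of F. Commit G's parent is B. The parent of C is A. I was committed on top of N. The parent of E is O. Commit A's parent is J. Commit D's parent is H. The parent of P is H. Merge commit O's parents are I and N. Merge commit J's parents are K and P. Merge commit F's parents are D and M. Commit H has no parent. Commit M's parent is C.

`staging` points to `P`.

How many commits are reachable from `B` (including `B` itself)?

11

Walking parent pointers from B: reachable set = {A, B, C, D, F, H, J, K, L, M, P}.
That is 11 commits.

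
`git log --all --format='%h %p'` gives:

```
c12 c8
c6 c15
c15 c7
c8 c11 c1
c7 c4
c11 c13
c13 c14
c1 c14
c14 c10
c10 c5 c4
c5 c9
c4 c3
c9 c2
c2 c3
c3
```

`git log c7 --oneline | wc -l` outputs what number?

Walking parent pointers from c7: reachable set = {c3, c4, c7}.
That is 3 commits.

3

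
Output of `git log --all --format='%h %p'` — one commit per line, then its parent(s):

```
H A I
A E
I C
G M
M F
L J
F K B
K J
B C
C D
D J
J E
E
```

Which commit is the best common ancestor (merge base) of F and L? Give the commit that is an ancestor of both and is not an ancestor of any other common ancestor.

Ancestors of F: {B, C, D, E, F, J, K}.
Ancestors of L: {E, J, L}.
Common ancestors: {E, J}.
Among these, J is not an ancestor of any other common ancestor — it is the merge base.

J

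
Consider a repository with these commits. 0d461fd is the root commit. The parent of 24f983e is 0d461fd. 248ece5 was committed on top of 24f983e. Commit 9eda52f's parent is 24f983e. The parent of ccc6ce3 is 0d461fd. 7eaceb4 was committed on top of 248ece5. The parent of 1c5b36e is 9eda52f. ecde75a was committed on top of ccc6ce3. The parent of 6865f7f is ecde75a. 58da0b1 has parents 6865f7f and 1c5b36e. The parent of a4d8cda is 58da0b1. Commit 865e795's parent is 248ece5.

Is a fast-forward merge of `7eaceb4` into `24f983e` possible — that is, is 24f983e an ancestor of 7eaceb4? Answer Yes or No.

A fast-forward from 24f983e to 7eaceb4 is possible iff 24f983e is an ancestor of 7eaceb4.
Ancestors of 7eaceb4: {0d461fd, 248ece5, 24f983e, 7eaceb4}.
24f983e is among them, so fast-forward is possible.

Yes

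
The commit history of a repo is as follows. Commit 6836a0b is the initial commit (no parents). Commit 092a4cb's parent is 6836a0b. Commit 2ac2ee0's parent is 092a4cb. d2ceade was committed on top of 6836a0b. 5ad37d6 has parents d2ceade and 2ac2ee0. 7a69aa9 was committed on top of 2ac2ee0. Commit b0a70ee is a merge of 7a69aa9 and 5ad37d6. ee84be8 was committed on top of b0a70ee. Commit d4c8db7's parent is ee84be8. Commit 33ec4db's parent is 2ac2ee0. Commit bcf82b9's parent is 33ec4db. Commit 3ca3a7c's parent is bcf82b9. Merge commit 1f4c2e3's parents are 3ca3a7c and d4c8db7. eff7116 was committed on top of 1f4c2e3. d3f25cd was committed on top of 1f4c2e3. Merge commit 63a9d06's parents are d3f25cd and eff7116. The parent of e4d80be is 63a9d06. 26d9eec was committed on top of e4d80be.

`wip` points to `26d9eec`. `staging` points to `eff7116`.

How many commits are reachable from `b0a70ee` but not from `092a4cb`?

5

Reachable from b0a70ee: {092a4cb, 2ac2ee0, 5ad37d6, 6836a0b, 7a69aa9, b0a70ee, d2ceade}.
Reachable from 092a4cb: {092a4cb, 6836a0b}.
In b0a70ee's history but not 092a4cb's: {2ac2ee0, 5ad37d6, 7a69aa9, b0a70ee, d2ceade} — 5 commits.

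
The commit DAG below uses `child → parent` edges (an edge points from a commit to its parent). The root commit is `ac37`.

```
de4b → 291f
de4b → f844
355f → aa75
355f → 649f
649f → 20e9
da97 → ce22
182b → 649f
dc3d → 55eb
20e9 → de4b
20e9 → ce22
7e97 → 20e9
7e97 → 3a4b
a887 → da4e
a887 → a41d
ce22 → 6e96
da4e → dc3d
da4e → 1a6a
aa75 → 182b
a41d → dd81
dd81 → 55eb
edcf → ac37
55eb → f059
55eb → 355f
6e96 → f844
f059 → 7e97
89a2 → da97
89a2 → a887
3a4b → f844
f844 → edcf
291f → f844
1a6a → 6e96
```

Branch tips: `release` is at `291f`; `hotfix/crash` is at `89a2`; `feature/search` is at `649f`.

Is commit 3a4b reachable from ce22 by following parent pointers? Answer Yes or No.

No

Ancestors of ce22: {6e96, ac37, ce22, edcf, f844}.
3a4b is not in that set, so it is not an ancestor of ce22.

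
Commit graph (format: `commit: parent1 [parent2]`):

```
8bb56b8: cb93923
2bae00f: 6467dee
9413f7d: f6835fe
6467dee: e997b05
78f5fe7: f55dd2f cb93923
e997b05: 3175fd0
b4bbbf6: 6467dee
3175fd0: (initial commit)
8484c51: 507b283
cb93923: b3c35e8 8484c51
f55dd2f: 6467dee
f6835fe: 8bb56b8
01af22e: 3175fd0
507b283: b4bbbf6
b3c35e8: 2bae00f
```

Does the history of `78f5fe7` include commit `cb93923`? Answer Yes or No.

Ancestors of 78f5fe7 (commits reachable by following parents): {2bae00f, 3175fd0, 507b283, 6467dee, 78f5fe7, 8484c51, b3c35e8, b4bbbf6, cb93923, e997b05, f55dd2f}.
cb93923 is in that set, so it is an ancestor of 78f5fe7.

Yes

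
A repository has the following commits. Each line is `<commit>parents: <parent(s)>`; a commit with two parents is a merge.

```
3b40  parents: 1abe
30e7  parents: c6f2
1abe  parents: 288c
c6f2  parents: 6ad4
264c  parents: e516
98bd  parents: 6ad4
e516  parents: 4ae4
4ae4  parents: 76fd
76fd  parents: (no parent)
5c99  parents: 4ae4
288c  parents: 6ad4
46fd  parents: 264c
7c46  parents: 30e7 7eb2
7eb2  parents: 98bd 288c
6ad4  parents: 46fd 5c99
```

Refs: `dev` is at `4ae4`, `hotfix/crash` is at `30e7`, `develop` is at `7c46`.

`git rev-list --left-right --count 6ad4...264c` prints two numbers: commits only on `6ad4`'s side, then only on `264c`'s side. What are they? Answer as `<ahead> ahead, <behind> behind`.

3 ahead, 0 behind

Reachable from 6ad4: {264c, 46fd, 4ae4, 5c99, 6ad4, 76fd, e516}.
Reachable from 264c: {264c, 4ae4, 76fd, e516}.
Only in 6ad4's history (ahead): {46fd, 5c99, 6ad4} — 3.
Only in 264c's history (behind): {} — 0.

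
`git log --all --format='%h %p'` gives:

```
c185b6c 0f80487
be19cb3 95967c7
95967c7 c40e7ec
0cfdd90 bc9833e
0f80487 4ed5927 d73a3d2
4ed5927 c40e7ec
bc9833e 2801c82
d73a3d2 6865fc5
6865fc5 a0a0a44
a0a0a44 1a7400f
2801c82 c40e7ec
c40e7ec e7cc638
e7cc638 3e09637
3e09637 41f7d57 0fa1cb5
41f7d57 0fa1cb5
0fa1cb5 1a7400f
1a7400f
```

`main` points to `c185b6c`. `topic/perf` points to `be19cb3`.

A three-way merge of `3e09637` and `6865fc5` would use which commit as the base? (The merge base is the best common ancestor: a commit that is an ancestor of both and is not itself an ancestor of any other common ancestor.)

Ancestors of 3e09637: {0fa1cb5, 1a7400f, 3e09637, 41f7d57}.
Ancestors of 6865fc5: {1a7400f, 6865fc5, a0a0a44}.
Common ancestors: {1a7400f}.
The only common ancestor is 1a7400f, so it is the merge base.

1a7400f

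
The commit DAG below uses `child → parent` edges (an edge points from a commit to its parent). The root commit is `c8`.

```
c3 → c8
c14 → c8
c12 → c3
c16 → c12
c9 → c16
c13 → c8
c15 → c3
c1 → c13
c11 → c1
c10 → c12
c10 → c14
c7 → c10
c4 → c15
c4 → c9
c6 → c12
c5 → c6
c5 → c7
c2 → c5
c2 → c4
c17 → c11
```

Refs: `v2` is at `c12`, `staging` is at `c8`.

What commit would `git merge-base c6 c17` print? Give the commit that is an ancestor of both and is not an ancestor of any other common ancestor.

Ancestors of c6: {c12, c3, c6, c8}.
Ancestors of c17: {c1, c11, c13, c17, c8}.
Common ancestors: {c8}.
The only common ancestor is c8, so it is the merge base.

c8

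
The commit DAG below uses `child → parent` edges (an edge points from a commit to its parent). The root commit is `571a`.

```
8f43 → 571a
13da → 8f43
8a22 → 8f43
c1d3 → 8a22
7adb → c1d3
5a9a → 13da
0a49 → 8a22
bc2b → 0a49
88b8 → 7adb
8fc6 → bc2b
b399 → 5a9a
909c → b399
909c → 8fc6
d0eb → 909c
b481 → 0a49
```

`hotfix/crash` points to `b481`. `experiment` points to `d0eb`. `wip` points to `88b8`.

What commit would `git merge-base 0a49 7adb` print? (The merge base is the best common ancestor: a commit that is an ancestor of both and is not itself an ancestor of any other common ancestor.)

Ancestors of 0a49: {0a49, 571a, 8a22, 8f43}.
Ancestors of 7adb: {571a, 7adb, 8a22, 8f43, c1d3}.
Common ancestors: {571a, 8a22, 8f43}.
Among these, 8a22 is not an ancestor of any other common ancestor — it is the merge base.

8a22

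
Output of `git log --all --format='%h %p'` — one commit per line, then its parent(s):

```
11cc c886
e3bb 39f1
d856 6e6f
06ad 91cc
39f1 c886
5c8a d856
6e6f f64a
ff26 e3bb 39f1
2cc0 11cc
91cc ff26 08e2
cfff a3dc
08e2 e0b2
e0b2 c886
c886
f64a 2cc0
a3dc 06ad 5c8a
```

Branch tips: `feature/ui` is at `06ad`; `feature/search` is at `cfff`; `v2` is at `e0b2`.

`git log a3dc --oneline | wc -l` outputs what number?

Walking parent pointers from a3dc: reachable set = {06ad, 08e2, 11cc, 2cc0, 39f1, 5c8a, 6e6f, 91cc, a3dc, c886, d856, e0b2, e3bb, f64a, ff26}.
That is 15 commits.

15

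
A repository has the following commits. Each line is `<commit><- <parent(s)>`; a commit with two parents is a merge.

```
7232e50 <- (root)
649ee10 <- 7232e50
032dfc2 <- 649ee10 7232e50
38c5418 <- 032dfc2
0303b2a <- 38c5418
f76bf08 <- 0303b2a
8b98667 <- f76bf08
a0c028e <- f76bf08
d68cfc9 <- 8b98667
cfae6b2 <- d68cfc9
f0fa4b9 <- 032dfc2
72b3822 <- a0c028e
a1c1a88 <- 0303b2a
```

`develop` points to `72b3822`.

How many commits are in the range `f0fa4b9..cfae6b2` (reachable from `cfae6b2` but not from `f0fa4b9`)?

6

Reachable from cfae6b2: {0303b2a, 032dfc2, 38c5418, 649ee10, 7232e50, 8b98667, cfae6b2, d68cfc9, f76bf08}.
Reachable from f0fa4b9: {032dfc2, 649ee10, 7232e50, f0fa4b9}.
In cfae6b2's history but not f0fa4b9's: {0303b2a, 38c5418, 8b98667, cfae6b2, d68cfc9, f76bf08} — 6 commits.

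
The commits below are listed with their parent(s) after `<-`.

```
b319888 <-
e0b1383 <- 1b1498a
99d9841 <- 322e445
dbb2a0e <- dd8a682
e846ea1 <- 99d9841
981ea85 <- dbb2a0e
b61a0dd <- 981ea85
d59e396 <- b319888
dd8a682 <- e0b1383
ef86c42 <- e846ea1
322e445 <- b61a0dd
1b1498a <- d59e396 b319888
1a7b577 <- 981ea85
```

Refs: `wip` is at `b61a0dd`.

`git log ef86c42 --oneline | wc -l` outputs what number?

Walking parent pointers from ef86c42: reachable set = {1b1498a, 322e445, 981ea85, 99d9841, b319888, b61a0dd, d59e396, dbb2a0e, dd8a682, e0b1383, e846ea1, ef86c42}.
That is 12 commits.

12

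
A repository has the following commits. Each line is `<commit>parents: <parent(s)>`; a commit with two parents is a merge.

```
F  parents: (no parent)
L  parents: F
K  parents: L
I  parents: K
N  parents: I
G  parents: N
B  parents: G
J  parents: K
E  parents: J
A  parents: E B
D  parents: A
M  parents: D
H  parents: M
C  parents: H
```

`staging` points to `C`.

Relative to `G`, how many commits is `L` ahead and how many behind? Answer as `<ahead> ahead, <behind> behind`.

Reachable from L: {F, L}.
Reachable from G: {F, G, I, K, L, N}.
Only in L's history (ahead): {} — 0.
Only in G's history (behind): {G, I, K, N} — 4.

0 ahead, 4 behind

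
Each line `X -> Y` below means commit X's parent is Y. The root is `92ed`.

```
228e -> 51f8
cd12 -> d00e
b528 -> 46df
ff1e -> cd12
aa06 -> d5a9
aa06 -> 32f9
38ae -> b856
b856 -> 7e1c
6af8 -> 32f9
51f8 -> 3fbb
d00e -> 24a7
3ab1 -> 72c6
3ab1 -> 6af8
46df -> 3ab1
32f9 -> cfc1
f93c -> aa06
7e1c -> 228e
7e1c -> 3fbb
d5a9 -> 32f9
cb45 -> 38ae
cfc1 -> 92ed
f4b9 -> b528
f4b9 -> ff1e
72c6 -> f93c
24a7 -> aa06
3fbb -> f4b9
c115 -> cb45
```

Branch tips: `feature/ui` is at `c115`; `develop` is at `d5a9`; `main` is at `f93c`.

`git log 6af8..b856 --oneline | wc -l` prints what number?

Reachable from b856: {228e, 24a7, 32f9, 3ab1, 3fbb, 46df, 51f8, 6af8, 72c6, 7e1c, 92ed, aa06, b528, b856, cd12, cfc1, d00e, d5a9, f4b9, f93c, ff1e}.
Reachable from 6af8: {32f9, 6af8, 92ed, cfc1}.
In b856's history but not 6af8's: {228e, 24a7, 3ab1, 3fbb, 46df, 51f8, 72c6, 7e1c, aa06, b528, b856, cd12, d00e, d5a9, f4b9, f93c, ff1e} — 17 commits.

17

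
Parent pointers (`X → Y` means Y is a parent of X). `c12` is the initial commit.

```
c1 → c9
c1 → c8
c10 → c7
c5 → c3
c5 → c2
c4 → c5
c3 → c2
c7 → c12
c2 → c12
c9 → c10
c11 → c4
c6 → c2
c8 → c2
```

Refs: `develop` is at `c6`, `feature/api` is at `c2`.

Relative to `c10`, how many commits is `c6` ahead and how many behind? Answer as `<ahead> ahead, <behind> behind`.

2 ahead, 2 behind

Reachable from c6: {c12, c2, c6}.
Reachable from c10: {c10, c12, c7}.
Only in c6's history (ahead): {c2, c6} — 2.
Only in c10's history (behind): {c10, c7} — 2.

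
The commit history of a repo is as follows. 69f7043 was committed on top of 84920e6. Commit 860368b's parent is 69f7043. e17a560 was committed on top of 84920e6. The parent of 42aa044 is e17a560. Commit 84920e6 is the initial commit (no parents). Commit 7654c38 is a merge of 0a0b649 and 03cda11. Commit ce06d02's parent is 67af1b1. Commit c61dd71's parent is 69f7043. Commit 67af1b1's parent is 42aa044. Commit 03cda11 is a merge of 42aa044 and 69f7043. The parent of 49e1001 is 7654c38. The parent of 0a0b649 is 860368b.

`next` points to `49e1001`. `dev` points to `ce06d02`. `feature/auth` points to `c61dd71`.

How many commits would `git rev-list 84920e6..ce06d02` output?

4

Reachable from ce06d02: {42aa044, 67af1b1, 84920e6, ce06d02, e17a560}.
Reachable from 84920e6: {84920e6}.
In ce06d02's history but not 84920e6's: {42aa044, 67af1b1, ce06d02, e17a560} — 4 commits.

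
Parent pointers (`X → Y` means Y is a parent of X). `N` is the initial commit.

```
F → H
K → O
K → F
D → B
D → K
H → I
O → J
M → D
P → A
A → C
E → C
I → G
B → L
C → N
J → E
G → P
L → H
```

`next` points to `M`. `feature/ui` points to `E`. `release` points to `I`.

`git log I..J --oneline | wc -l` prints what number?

Reachable from J: {C, E, J, N}.
Reachable from I: {A, C, G, I, N, P}.
In J's history but not I's: {E, J} — 2 commits.

2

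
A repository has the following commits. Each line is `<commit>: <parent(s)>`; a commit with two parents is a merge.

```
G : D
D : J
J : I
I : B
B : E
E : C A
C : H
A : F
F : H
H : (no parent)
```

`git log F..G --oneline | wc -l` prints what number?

8

Reachable from G: {A, B, C, D, E, F, G, H, I, J}.
Reachable from F: {F, H}.
In G's history but not F's: {A, B, C, D, E, G, I, J} — 8 commits.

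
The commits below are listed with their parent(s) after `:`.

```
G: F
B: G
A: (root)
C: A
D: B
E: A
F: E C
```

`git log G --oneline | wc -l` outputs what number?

5

Walking parent pointers from G: reachable set = {A, C, E, F, G}.
That is 5 commits.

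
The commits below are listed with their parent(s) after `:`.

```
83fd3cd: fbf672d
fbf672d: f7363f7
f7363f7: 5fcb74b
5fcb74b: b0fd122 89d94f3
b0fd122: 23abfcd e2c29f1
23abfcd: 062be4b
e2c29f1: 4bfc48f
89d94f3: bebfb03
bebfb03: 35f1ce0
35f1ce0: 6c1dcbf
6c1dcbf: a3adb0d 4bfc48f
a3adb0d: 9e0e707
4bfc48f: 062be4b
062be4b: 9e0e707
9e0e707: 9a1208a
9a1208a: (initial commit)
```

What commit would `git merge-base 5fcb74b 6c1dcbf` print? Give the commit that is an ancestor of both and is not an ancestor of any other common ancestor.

6c1dcbf

Ancestors of 5fcb74b: {062be4b, 23abfcd, 35f1ce0, 4bfc48f, 5fcb74b, 6c1dcbf, 89d94f3, 9a1208a, 9e0e707, a3adb0d, b0fd122, bebfb03, e2c29f1}.
Ancestors of 6c1dcbf: {062be4b, 4bfc48f, 6c1dcbf, 9a1208a, 9e0e707, a3adb0d}.
Common ancestors: {062be4b, 4bfc48f, 6c1dcbf, 9a1208a, 9e0e707, a3adb0d}.
Among these, 6c1dcbf is not an ancestor of any other common ancestor — it is the merge base.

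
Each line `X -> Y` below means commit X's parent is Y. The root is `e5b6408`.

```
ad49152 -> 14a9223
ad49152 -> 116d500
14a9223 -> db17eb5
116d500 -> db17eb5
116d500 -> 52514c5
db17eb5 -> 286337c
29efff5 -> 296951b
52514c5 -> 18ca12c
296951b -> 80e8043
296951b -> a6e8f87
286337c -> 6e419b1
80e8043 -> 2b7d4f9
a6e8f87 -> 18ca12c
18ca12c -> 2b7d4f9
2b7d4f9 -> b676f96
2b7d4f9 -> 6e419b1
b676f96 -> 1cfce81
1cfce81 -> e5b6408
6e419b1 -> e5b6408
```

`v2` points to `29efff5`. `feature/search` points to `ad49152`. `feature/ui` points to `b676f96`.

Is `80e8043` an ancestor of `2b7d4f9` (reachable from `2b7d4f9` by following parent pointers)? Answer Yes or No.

Ancestors of 2b7d4f9: {1cfce81, 2b7d4f9, 6e419b1, b676f96, e5b6408}.
80e8043 is not in that set, so it is not an ancestor of 2b7d4f9.

No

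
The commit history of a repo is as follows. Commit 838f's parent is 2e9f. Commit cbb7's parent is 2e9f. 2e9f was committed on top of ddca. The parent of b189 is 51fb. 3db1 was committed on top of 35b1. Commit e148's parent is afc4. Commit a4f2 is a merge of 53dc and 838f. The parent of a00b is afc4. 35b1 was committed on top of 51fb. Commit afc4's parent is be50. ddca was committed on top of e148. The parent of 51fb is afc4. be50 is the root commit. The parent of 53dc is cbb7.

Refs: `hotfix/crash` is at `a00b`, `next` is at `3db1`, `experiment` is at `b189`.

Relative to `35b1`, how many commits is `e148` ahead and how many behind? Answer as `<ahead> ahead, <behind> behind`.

1 ahead, 2 behind

Reachable from e148: {afc4, be50, e148}.
Reachable from 35b1: {35b1, 51fb, afc4, be50}.
Only in e148's history (ahead): {e148} — 1.
Only in 35b1's history (behind): {35b1, 51fb} — 2.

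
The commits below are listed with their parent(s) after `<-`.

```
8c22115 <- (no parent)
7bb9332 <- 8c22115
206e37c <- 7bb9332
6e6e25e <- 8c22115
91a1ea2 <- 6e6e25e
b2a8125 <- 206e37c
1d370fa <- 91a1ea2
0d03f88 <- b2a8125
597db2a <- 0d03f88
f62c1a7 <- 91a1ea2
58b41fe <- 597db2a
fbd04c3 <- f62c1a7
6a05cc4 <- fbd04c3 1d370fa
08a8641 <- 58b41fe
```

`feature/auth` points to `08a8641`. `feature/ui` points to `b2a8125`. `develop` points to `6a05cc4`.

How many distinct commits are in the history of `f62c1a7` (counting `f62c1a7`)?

Walking parent pointers from f62c1a7: reachable set = {6e6e25e, 8c22115, 91a1ea2, f62c1a7}.
That is 4 commits.

4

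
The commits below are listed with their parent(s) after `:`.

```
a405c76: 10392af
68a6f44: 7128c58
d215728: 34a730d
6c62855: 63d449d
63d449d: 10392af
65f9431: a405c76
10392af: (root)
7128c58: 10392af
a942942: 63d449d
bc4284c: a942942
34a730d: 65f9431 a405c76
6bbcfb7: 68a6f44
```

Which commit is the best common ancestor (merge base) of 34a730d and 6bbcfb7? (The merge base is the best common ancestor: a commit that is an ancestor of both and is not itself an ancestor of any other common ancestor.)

Ancestors of 34a730d: {10392af, 34a730d, 65f9431, a405c76}.
Ancestors of 6bbcfb7: {10392af, 68a6f44, 6bbcfb7, 7128c58}.
Common ancestors: {10392af}.
The only common ancestor is 10392af, so it is the merge base.

10392af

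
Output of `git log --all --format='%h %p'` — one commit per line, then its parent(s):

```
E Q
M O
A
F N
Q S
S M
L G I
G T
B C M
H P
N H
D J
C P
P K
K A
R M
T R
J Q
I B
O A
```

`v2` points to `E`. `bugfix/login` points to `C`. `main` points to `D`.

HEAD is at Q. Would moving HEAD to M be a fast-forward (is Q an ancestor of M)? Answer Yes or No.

A fast-forward from Q to M is possible iff Q is an ancestor of M.
Ancestors of M: {A, M, O}.
Q is not among them, so fast-forward is not possible.

No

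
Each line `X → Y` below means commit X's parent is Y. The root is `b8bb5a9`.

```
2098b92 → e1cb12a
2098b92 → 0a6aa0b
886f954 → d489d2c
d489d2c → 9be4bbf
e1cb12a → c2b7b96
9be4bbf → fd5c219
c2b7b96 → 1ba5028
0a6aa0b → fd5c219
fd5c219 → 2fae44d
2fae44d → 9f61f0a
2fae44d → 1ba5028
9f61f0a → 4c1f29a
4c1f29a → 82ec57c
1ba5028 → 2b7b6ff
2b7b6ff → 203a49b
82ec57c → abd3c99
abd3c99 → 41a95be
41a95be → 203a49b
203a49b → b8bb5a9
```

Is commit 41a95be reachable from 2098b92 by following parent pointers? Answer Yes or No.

Yes

Ancestors of 2098b92 (commits reachable by following parents): {0a6aa0b, 1ba5028, 203a49b, 2098b92, 2b7b6ff, 2fae44d, 41a95be, 4c1f29a, 82ec57c, 9f61f0a, abd3c99, b8bb5a9, c2b7b96, e1cb12a, fd5c219}.
41a95be is in that set, so it is an ancestor of 2098b92.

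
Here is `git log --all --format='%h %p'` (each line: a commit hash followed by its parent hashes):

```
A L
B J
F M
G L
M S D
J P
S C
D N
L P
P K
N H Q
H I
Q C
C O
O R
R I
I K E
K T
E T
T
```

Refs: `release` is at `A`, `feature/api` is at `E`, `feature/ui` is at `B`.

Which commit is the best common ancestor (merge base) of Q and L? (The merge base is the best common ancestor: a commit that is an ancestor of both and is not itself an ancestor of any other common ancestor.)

Ancestors of Q: {C, E, I, K, O, Q, R, T}.
Ancestors of L: {K, L, P, T}.
Common ancestors: {K, T}.
Among these, K is not an ancestor of any other common ancestor — it is the merge base.

K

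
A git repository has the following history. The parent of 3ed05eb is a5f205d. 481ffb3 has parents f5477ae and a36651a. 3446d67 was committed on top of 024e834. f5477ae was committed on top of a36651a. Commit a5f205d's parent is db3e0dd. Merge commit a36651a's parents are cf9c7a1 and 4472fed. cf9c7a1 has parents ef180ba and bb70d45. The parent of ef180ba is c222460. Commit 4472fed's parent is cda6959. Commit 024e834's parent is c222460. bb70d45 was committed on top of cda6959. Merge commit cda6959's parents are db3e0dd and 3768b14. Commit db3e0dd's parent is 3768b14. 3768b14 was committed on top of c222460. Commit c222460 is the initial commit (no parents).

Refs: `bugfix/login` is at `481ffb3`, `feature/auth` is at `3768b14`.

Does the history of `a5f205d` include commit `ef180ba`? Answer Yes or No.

No

Ancestors of a5f205d: {3768b14, a5f205d, c222460, db3e0dd}.
ef180ba is not in that set, so it is not an ancestor of a5f205d.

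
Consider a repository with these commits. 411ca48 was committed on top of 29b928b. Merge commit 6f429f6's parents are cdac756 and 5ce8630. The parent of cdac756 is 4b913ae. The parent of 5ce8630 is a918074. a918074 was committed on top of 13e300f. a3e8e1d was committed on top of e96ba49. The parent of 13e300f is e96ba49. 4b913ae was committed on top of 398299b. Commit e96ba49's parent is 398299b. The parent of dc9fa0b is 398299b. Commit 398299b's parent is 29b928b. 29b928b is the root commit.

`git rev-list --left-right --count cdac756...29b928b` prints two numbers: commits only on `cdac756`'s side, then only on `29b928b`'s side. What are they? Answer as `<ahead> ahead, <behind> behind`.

3 ahead, 0 behind

Reachable from cdac756: {29b928b, 398299b, 4b913ae, cdac756}.
Reachable from 29b928b: {29b928b}.
Only in cdac756's history (ahead): {398299b, 4b913ae, cdac756} — 3.
Only in 29b928b's history (behind): {} — 0.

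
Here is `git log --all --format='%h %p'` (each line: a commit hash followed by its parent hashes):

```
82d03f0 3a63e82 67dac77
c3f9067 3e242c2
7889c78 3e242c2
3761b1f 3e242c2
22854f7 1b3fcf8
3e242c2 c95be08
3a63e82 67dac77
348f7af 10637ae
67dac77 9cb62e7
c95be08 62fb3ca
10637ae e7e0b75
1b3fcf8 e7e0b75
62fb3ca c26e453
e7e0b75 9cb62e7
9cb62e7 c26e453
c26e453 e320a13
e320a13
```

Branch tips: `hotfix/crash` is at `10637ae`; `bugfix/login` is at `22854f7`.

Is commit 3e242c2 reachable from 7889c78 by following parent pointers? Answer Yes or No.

Yes

Ancestors of 7889c78 (commits reachable by following parents): {3e242c2, 62fb3ca, 7889c78, c26e453, c95be08, e320a13}.
3e242c2 is in that set, so it is an ancestor of 7889c78.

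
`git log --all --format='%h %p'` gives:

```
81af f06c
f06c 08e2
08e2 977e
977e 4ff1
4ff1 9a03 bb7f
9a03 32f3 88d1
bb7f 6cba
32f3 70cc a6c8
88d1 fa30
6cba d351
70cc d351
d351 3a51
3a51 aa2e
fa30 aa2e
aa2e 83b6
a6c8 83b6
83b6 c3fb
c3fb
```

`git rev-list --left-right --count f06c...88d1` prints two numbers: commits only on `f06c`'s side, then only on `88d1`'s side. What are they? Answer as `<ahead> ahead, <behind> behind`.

Reachable from f06c: {08e2, 32f3, 3a51, 4ff1, 6cba, 70cc, 83b6, 88d1, 977e, 9a03, a6c8, aa2e, bb7f, c3fb, d351, f06c, fa30}.
Reachable from 88d1: {83b6, 88d1, aa2e, c3fb, fa30}.
Only in f06c's history (ahead): {08e2, 32f3, 3a51, 4ff1, 6cba, 70cc, 977e, 9a03, a6c8, bb7f, d351, f06c} — 12.
Only in 88d1's history (behind): {} — 0.

12 ahead, 0 behind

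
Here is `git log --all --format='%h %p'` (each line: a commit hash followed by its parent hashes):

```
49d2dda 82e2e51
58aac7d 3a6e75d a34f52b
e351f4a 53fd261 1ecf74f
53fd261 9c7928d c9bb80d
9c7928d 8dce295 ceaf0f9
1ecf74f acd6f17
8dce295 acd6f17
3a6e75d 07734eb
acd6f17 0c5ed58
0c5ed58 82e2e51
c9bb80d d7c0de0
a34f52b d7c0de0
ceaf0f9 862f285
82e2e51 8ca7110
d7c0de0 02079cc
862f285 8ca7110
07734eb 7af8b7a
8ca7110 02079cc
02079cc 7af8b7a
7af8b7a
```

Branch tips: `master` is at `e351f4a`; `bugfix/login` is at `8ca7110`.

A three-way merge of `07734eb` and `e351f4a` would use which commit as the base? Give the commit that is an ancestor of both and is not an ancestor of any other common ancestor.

7af8b7a

Ancestors of 07734eb: {07734eb, 7af8b7a}.
Ancestors of e351f4a: {02079cc, 0c5ed58, 1ecf74f, 53fd261, 7af8b7a, 82e2e51, 862f285, 8ca7110, 8dce295, 9c7928d, acd6f17, c9bb80d, ceaf0f9, d7c0de0, e351f4a}.
Common ancestors: {7af8b7a}.
The only common ancestor is 7af8b7a, so it is the merge base.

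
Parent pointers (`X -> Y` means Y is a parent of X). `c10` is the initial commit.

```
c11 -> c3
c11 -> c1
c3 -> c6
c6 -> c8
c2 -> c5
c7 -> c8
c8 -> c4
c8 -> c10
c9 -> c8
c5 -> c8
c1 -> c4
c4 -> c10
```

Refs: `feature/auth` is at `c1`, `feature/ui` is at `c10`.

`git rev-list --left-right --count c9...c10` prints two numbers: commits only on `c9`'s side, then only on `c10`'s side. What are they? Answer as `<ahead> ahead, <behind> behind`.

Reachable from c9: {c10, c4, c8, c9}.
Reachable from c10: {c10}.
Only in c9's history (ahead): {c4, c8, c9} — 3.
Only in c10's history (behind): {} — 0.

3 ahead, 0 behind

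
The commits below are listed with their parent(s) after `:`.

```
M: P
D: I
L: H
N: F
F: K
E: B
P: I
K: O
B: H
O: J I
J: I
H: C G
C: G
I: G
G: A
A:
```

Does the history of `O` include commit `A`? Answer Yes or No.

Ancestors of O (commits reachable by following parents): {A, G, I, J, O}.
A is in that set, so it is an ancestor of O.

Yes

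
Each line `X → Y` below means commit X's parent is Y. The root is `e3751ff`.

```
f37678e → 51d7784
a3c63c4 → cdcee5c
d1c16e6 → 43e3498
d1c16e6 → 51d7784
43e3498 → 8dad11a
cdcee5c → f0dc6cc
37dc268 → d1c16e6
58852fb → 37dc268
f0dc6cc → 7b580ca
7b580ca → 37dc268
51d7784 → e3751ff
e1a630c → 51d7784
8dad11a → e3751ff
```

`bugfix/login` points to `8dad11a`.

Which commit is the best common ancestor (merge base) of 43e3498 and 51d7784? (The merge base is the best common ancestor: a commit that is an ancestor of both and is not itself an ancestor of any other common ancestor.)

Ancestors of 43e3498: {43e3498, 8dad11a, e3751ff}.
Ancestors of 51d7784: {51d7784, e3751ff}.
Common ancestors: {e3751ff}.
The only common ancestor is e3751ff, so it is the merge base.

e3751ff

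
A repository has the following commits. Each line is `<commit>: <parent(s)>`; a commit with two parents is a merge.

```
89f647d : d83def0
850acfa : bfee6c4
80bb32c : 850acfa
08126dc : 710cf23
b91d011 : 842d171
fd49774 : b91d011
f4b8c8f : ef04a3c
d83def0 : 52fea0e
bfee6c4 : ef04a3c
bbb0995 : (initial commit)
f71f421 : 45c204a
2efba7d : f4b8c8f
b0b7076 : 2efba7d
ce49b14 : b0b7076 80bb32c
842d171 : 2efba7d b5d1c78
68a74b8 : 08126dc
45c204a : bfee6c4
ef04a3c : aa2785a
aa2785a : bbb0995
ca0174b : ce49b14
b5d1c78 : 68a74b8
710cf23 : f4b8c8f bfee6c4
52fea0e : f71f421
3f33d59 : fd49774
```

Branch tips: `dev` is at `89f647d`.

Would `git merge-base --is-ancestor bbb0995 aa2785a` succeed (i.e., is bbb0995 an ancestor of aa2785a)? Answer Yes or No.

Ancestors of aa2785a (commits reachable by following parents): {aa2785a, bbb0995}.
bbb0995 is in that set, so it is an ancestor of aa2785a.

Yes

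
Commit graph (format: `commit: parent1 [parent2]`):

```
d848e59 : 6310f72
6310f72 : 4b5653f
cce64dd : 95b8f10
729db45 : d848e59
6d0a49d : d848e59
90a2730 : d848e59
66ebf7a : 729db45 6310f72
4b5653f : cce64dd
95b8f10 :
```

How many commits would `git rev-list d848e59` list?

5

Walking parent pointers from d848e59: reachable set = {4b5653f, 6310f72, 95b8f10, cce64dd, d848e59}.
That is 5 commits.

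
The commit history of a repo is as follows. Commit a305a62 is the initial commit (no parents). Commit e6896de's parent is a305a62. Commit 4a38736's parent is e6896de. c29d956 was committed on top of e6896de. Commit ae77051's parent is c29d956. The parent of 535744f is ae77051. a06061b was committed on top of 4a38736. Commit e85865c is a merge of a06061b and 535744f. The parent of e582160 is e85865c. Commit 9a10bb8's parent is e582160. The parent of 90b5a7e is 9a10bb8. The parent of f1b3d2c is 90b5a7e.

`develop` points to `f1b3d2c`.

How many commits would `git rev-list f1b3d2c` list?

12

Walking parent pointers from f1b3d2c: reachable set = {4a38736, 535744f, 90b5a7e, 9a10bb8, a06061b, a305a62, ae77051, c29d956, e582160, e6896de, e85865c, f1b3d2c}.
That is 12 commits.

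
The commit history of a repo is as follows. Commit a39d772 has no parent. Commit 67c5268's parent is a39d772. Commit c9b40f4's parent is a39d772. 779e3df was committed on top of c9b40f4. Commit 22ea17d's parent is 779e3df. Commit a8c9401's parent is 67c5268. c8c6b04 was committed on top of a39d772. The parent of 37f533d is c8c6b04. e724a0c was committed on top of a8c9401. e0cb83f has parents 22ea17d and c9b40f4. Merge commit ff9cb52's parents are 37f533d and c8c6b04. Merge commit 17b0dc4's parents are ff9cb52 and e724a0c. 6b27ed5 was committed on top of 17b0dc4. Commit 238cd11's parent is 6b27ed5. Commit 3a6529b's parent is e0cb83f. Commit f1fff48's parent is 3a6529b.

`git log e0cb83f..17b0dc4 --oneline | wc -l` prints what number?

Reachable from 17b0dc4: {17b0dc4, 37f533d, 67c5268, a39d772, a8c9401, c8c6b04, e724a0c, ff9cb52}.
Reachable from e0cb83f: {22ea17d, 779e3df, a39d772, c9b40f4, e0cb83f}.
In 17b0dc4's history but not e0cb83f's: {17b0dc4, 37f533d, 67c5268, a8c9401, c8c6b04, e724a0c, ff9cb52} — 7 commits.

7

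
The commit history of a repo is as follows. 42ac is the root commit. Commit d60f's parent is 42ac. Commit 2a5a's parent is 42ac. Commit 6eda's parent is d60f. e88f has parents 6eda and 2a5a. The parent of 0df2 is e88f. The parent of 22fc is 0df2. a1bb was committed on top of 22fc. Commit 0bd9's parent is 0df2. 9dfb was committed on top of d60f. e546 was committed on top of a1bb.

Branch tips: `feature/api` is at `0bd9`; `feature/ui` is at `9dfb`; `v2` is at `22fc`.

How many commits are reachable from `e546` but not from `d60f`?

Reachable from e546: {0df2, 22fc, 2a5a, 42ac, 6eda, a1bb, d60f, e546, e88f}.
Reachable from d60f: {42ac, d60f}.
In e546's history but not d60f's: {0df2, 22fc, 2a5a, 6eda, a1bb, e546, e88f} — 7 commits.

7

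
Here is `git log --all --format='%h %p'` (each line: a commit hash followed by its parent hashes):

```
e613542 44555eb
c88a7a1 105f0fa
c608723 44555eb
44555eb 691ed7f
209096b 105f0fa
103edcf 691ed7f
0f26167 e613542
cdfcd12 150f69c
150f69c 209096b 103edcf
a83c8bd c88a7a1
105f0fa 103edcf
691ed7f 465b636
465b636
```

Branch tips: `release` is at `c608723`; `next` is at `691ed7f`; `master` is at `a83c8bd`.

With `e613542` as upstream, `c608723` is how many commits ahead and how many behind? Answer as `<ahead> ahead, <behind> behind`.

1 ahead, 1 behind

Reachable from c608723: {44555eb, 465b636, 691ed7f, c608723}.
Reachable from e613542: {44555eb, 465b636, 691ed7f, e613542}.
Only in c608723's history (ahead): {c608723} — 1.
Only in e613542's history (behind): {e613542} — 1.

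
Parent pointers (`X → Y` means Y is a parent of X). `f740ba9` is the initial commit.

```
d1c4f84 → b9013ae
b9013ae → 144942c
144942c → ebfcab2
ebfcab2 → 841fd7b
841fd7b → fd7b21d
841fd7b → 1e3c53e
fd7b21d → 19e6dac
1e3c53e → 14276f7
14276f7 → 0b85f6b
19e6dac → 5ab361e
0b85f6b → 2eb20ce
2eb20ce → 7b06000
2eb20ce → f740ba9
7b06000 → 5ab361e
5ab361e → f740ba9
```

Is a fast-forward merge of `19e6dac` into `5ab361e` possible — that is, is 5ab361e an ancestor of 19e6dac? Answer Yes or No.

A fast-forward from 5ab361e to 19e6dac is possible iff 5ab361e is an ancestor of 19e6dac.
Ancestors of 19e6dac: {19e6dac, 5ab361e, f740ba9}.
5ab361e is among them, so fast-forward is possible.

Yes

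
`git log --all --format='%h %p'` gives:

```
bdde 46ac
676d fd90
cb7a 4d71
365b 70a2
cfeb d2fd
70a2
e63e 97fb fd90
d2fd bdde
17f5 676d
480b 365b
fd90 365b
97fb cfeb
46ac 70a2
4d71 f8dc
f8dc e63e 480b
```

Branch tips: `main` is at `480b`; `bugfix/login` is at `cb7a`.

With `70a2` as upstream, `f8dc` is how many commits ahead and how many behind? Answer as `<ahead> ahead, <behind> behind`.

Reachable from f8dc: {365b, 46ac, 480b, 70a2, 97fb, bdde, cfeb, d2fd, e63e, f8dc, fd90}.
Reachable from 70a2: {70a2}.
Only in f8dc's history (ahead): {365b, 46ac, 480b, 97fb, bdde, cfeb, d2fd, e63e, f8dc, fd90} — 10.
Only in 70a2's history (behind): {} — 0.

10 ahead, 0 behind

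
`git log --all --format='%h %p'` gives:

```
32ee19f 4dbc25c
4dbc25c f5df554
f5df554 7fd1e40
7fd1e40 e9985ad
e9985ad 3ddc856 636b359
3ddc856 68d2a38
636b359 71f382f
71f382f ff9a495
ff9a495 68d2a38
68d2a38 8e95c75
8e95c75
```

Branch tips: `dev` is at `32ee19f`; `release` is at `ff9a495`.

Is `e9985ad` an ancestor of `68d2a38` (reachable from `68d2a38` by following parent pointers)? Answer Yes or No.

Ancestors of 68d2a38: {68d2a38, 8e95c75}.
e9985ad is not in that set, so it is not an ancestor of 68d2a38.

No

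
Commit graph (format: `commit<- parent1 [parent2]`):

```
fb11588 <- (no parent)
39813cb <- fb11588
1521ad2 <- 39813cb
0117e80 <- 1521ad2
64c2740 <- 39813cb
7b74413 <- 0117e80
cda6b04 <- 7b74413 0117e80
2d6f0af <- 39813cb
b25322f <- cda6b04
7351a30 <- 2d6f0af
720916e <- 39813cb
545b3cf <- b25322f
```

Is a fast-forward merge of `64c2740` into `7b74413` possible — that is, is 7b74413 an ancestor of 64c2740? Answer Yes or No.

No

A fast-forward from 7b74413 to 64c2740 is possible iff 7b74413 is an ancestor of 64c2740.
Ancestors of 64c2740: {39813cb, 64c2740, fb11588}.
7b74413 is not among them, so fast-forward is not possible.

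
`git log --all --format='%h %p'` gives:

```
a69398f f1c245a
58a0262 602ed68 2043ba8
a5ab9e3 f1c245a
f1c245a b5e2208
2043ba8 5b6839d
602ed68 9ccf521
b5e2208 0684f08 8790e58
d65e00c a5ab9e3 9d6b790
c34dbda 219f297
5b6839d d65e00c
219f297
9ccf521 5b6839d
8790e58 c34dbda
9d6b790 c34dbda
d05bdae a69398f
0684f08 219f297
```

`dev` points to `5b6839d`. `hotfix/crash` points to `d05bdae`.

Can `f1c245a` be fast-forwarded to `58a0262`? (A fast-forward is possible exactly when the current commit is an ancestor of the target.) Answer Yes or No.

A fast-forward from f1c245a to 58a0262 is possible iff f1c245a is an ancestor of 58a0262.
Ancestors of 58a0262: {0684f08, 2043ba8, 219f297, 58a0262, 5b6839d, 602ed68, 8790e58, 9ccf521, 9d6b790, a5ab9e3, b5e2208, c34dbda, d65e00c, f1c245a}.
f1c245a is among them, so fast-forward is possible.

Yes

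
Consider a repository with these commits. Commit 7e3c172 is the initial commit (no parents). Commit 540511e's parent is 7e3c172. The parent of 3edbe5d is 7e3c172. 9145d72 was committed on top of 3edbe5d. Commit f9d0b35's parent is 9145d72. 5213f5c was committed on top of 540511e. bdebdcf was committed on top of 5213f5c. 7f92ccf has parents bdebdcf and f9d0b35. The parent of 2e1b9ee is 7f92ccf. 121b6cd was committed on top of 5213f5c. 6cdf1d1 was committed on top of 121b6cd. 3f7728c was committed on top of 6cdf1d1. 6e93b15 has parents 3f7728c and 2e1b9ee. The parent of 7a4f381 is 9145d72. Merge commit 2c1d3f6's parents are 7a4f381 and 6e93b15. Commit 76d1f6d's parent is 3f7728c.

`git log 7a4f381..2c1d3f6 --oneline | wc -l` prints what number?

11

Reachable from 2c1d3f6: {121b6cd, 2c1d3f6, 2e1b9ee, 3edbe5d, 3f7728c, 5213f5c, 540511e, 6cdf1d1, 6e93b15, 7a4f381, 7e3c172, 7f92ccf, 9145d72, bdebdcf, f9d0b35}.
Reachable from 7a4f381: {3edbe5d, 7a4f381, 7e3c172, 9145d72}.
In 2c1d3f6's history but not 7a4f381's: {121b6cd, 2c1d3f6, 2e1b9ee, 3f7728c, 5213f5c, 540511e, 6cdf1d1, 6e93b15, 7f92ccf, bdebdcf, f9d0b35} — 11 commits.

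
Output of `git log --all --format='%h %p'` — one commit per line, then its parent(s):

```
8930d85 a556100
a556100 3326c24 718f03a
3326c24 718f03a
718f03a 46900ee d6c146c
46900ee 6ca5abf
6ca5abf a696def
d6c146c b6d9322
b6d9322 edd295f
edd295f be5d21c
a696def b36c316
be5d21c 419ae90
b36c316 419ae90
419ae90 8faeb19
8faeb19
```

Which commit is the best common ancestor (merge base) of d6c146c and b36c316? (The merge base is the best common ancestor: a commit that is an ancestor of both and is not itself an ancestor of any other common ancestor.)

419ae90

Ancestors of d6c146c: {419ae90, 8faeb19, b6d9322, be5d21c, d6c146c, edd295f}.
Ancestors of b36c316: {419ae90, 8faeb19, b36c316}.
Common ancestors: {419ae90, 8faeb19}.
Among these, 419ae90 is not an ancestor of any other common ancestor — it is the merge base.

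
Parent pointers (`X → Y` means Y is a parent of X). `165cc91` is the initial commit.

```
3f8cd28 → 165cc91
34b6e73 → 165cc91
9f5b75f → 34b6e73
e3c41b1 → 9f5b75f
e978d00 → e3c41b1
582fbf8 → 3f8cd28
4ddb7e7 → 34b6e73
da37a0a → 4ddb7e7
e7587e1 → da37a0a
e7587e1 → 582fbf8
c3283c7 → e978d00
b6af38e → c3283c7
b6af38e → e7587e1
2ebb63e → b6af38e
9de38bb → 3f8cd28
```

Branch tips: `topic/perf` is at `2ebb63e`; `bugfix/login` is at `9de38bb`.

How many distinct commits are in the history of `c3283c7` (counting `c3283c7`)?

6

Walking parent pointers from c3283c7: reachable set = {165cc91, 34b6e73, 9f5b75f, c3283c7, e3c41b1, e978d00}.
That is 6 commits.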